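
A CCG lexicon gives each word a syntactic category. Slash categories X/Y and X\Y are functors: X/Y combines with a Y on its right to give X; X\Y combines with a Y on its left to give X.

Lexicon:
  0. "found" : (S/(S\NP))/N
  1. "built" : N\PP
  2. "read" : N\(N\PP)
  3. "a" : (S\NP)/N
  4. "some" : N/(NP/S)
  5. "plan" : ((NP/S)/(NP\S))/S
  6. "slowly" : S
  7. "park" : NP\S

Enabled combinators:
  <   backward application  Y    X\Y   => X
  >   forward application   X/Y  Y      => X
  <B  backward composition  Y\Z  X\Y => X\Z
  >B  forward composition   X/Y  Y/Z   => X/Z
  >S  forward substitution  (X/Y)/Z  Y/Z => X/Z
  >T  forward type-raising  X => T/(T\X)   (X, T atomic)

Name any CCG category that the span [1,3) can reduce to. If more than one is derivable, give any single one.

[0,8] S   >
  [0,3] S/(S\NP)   >
    [0,1] "found" : (S/(S\NP))/N
    [1,3] N   <
      [1,2] "built" : N\PP
      [2,3] "read" : N\(N\PP)
  [3,8] S\NP   >
    [3,4] "a" : (S\NP)/N
    [4,8] N   >
      [4,5] "some" : N/(NP/S)
      [5,8] NP/S   >
        [5,7] (NP/S)/(NP\S)   >
          [5,6] "plan" : ((NP/S)/(NP\S))/S
          [6,7] "slowly" : S
        [7,8] "park" : NP\S

N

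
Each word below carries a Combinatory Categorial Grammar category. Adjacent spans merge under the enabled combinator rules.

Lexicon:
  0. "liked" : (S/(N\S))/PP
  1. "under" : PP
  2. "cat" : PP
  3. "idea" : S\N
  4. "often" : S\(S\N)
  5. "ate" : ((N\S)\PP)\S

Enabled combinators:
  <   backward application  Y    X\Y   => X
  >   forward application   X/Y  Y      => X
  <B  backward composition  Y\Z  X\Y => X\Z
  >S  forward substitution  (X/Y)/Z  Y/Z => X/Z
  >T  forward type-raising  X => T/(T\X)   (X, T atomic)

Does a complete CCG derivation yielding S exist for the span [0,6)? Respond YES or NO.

[0,6] S   >
  [0,2] S/(N\S)   >
    [0,1] "liked" : (S/(N\S))/PP
    [1,2] "under" : PP
  [2,6] N\S   <
    [2,3] "cat" : PP
    [3,6] (N\S)\PP   <
      [3,5] S   <
        [3,4] "idea" : S\N
        [4,5] "often" : S\(S\N)
      [5,6] "ate" : ((N\S)\PP)\S

YES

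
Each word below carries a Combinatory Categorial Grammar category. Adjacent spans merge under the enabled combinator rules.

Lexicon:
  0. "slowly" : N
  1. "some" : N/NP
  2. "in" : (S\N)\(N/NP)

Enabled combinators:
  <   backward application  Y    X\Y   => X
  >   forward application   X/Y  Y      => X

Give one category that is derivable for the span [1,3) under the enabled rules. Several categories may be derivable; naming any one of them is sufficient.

[0,3] S   <
  [0,1] "slowly" : N
  [1,3] S\N   <
    [1,2] "some" : N/NP
    [2,3] "in" : (S\N)\(N/NP)

S\N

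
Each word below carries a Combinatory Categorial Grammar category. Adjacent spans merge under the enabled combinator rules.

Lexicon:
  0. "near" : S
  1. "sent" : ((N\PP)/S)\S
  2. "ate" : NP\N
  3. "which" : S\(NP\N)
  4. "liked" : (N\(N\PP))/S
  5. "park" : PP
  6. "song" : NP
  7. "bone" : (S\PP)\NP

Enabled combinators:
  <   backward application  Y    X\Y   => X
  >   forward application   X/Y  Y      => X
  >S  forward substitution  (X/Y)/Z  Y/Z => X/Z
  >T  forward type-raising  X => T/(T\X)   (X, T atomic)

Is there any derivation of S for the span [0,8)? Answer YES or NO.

NO

S ((N\PP)/S)\S NP\N S\(NP\N) (N\(N\PP))/S PP NP (S\PP)\NP
CKY chart[0,8] = {N, N/(N\N), NP/(NP\N), PP/(PP\N), S/(S\N)}; S ∉ chart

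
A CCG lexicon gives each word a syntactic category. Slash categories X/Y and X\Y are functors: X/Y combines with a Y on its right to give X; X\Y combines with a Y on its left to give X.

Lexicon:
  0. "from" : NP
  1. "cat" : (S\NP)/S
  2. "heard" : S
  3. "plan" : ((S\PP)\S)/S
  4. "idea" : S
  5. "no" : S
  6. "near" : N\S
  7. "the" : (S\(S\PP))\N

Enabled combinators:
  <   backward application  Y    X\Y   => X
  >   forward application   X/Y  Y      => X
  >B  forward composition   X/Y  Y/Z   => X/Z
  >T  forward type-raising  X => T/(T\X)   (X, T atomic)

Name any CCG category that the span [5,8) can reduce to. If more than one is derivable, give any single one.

[0,8] S   <
  [0,5] S\PP   <
    [0,3] S   >
      [0,1] S/(S\NP)   >T
        [0,1] "from" : NP
      [1,3] S\NP   >
        [1,2] "cat" : (S\NP)/S
        [2,3] "heard" : S
    [3,5] (S\PP)\S   >
      [3,4] "plan" : ((S\PP)\S)/S
      [4,5] "idea" : S
  [5,8] S\(S\PP)   <
    [5,7] N   <
      [5,6] "no" : S
      [6,7] "near" : N\S
    [7,8] "the" : (S\(S\PP))\N

S\(S\PP)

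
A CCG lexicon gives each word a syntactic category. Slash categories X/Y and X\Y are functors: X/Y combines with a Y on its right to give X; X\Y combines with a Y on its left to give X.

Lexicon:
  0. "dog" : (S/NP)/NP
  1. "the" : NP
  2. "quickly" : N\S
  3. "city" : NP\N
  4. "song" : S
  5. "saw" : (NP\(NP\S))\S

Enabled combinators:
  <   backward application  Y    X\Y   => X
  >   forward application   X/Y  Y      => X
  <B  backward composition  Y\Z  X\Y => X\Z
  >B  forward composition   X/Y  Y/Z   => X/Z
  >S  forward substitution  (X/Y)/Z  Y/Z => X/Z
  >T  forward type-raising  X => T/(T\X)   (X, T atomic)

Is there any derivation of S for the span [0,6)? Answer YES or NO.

[0,6] S   >
  [0,2] S/NP   >
    [0,1] "dog" : (S/NP)/NP
    [1,2] "the" : NP
  [2,6] NP   <
    [2,4] NP\S   <B
      [2,3] "quickly" : N\S
      [3,4] "city" : NP\N
    [4,6] NP\(NP\S)   <
      [4,5] "song" : S
      [5,6] "saw" : (NP\(NP\S))\S

YES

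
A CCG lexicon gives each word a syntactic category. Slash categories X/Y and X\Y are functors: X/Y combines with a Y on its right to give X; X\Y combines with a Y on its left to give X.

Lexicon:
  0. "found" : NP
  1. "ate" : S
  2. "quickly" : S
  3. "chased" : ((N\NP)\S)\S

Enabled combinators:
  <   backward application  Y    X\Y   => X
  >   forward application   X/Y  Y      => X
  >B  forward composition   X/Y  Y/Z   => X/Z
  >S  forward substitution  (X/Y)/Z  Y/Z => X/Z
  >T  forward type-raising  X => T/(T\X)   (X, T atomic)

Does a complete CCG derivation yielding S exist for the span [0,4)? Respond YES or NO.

NP S S ((N\NP)\S)\S
CKY chart[0,4] = {N, N/(N\N), NP/(NP\N), PP/(PP\N), S/(S\N)}; S ∉ chart

NO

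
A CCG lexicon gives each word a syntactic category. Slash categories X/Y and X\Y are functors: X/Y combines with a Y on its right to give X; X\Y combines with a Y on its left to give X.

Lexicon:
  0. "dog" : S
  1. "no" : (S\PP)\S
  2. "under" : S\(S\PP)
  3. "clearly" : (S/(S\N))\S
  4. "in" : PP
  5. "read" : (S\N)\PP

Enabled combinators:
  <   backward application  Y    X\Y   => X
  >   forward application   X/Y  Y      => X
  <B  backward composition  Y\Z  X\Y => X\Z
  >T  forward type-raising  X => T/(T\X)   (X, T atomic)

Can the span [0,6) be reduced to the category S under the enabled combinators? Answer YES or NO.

[0,6] S   >
  [0,4] S/(S\N)   <
    [0,3] S   <
      [0,2] S\PP   <
        [0,1] "dog" : S
        [1,2] "no" : (S\PP)\S
      [2,3] "under" : S\(S\PP)
    [3,4] "clearly" : (S/(S\N))\S
  [4,6] S\N   <
    [4,5] "in" : PP
    [5,6] "read" : (S\N)\PP

YES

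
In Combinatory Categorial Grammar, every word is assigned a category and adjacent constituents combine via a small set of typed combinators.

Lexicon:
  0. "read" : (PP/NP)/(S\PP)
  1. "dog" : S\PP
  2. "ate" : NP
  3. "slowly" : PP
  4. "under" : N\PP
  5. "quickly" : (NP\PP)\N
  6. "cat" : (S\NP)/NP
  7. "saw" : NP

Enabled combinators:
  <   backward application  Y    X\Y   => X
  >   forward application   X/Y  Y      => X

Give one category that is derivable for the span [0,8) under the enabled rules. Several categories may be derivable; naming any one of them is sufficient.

[0,8] S   <
  [0,6] NP   <
    [0,3] PP   >
      [0,2] PP/NP   >
        [0,1] "read" : (PP/NP)/(S\PP)
        [1,2] "dog" : S\PP
      [2,3] "ate" : NP
    [3,6] NP\PP   <
      [3,5] N   <
        [3,4] "slowly" : PP
        [4,5] "under" : N\PP
      [5,6] "quickly" : (NP\PP)\N
  [6,8] S\NP   >
    [6,7] "cat" : (S\NP)/NP
    [7,8] "saw" : NP

S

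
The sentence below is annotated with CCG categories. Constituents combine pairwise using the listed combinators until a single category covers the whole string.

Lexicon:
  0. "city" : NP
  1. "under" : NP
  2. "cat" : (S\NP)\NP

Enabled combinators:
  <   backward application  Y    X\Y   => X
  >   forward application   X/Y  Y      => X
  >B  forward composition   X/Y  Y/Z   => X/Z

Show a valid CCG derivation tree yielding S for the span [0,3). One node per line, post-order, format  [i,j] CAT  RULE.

[0,1] NP  lex  "city"
[1,2] NP  lex  "under"
[2,3] (S\NP)\NP  lex  "cat"
[1,3] S\NP  <  k=2
[0,3] S  <  k=1

[0,3] S   <
  [0,1] "city" : NP
  [1,3] S\NP   <
    [1,2] "under" : NP
    [2,3] "cat" : (S\NP)\NP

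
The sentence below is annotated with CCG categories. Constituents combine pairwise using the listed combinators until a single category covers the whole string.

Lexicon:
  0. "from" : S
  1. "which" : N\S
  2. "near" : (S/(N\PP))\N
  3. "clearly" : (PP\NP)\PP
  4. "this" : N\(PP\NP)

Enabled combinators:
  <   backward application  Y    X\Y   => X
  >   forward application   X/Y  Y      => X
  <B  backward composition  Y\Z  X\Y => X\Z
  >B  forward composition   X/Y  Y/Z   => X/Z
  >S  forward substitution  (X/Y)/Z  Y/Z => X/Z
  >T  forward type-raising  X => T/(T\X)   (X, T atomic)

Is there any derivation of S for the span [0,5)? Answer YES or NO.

YES

[0,5] S   >
  [0,3] S/(N\PP)   <
    [0,2] N   <
      [0,1] "from" : S
      [1,2] "which" : N\S
    [2,3] "near" : (S/(N\PP))\N
  [3,5] N\PP   <B
    [3,4] "clearly" : (PP\NP)\PP
    [4,5] "this" : N\(PP\NP)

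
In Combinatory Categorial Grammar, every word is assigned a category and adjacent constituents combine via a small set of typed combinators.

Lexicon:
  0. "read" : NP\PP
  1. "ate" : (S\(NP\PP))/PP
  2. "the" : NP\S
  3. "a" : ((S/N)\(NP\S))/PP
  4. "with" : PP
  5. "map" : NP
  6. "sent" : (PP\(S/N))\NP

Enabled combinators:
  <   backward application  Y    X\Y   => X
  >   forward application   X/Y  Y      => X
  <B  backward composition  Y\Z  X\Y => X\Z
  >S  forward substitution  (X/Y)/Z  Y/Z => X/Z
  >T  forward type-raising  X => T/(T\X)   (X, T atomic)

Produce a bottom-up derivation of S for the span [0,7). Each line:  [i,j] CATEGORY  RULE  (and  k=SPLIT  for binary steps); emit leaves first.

[0,7] S   <
  [0,1] "read" : NP\PP
  [1,7] S\(NP\PP)   >
    [1,2] "ate" : (S\(NP\PP))/PP
    [2,7] PP   <
      [2,5] S/N   <
        [2,3] "the" : NP\S
        [3,5] (S/N)\(NP\S)   >
          [3,4] "a" : ((S/N)\(NP\S))/PP
          [4,5] "with" : PP
      [5,7] PP\(S/N)   <
        [5,6] "map" : NP
        [6,7] "sent" : (PP\(S/N))\NP

[0,1] NP\PP  lex  "read"
[1,2] (S\(NP\PP))/PP  lex  "ate"
[2,3] NP\S  lex  "the"
[3,4] ((S/N)\(NP\S))/PP  lex  "a"
[4,5] PP  lex  "with"
[3,5] (S/N)\(NP\S)  >  k=4
[2,5] S/N  <  k=3
[5,6] NP  lex  "map"
[6,7] (PP\(S/N))\NP  lex  "sent"
[5,7] PP\(S/N)  <  k=6
[2,7] PP  <  k=5
[1,7] S\(NP\PP)  >  k=2
[0,7] S  <  k=1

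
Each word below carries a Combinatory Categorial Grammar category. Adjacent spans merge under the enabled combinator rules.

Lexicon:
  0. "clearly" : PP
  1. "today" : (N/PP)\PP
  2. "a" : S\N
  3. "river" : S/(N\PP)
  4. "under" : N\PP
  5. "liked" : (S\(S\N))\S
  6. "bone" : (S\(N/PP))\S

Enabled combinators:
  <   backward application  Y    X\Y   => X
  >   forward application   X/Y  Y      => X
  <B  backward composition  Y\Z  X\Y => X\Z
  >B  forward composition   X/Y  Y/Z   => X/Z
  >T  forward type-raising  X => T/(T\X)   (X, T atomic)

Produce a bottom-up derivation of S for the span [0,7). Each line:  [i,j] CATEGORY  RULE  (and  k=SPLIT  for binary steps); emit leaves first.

[0,1] PP  lex  "clearly"
[1,2] (N/PP)\PP  lex  "today"
[0,2] N/PP  <  k=1
[2,3] S\N  lex  "a"
[3,4] S/(N\PP)  lex  "river"
[4,5] N\PP  lex  "under"
[3,5] S  >  k=4
[5,6] (S\(S\N))\S  lex  "liked"
[3,6] S\(S\N)  <  k=5
[2,6] S  <  k=3
[6,7] (S\(N/PP))\S  lex  "bone"
[2,7] S\(N/PP)  <  k=6
[0,7] S  <  k=2

[0,7] S   <
  [0,2] N/PP   <
    [0,1] "clearly" : PP
    [1,2] "today" : (N/PP)\PP
  [2,7] S\(N/PP)   <
    [2,6] S   <
      [2,3] "a" : S\N
      [3,6] S\(S\N)   <
        [3,5] S   >
          [3,4] "river" : S/(N\PP)
          [4,5] "under" : N\PP
        [5,6] "liked" : (S\(S\N))\S
    [6,7] "bone" : (S\(N/PP))\S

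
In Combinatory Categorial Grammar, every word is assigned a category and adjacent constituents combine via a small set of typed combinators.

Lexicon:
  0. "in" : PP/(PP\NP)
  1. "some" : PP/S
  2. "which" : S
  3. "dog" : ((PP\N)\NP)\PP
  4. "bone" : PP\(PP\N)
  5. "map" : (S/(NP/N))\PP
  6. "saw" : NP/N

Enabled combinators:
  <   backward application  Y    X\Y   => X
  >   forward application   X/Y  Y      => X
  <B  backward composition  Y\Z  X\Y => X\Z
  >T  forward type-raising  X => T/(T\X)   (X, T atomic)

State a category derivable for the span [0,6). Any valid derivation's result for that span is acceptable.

S/(NP/N)

[0,7] S   >
  [0,6] S/(NP/N)   <
    [0,5] PP   >
      [0,1] "in" : PP/(PP\NP)
      [1,5] PP\NP   <B
        [1,4] (PP\N)\NP   <
          [1,3] PP   >
            [1,2] "some" : PP/S
            [2,3] "which" : S
          [3,4] "dog" : ((PP\N)\NP)\PP
        [4,5] "bone" : PP\(PP\N)
    [5,6] "map" : (S/(NP/N))\PP
  [6,7] "saw" : NP/N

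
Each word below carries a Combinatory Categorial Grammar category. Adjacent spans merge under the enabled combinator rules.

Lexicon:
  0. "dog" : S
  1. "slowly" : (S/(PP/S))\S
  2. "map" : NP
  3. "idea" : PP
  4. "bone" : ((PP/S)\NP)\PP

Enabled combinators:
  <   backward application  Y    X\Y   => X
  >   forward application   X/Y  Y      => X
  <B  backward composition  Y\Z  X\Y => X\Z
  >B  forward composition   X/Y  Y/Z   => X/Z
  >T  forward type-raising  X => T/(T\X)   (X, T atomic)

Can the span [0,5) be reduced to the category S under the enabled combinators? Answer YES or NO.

YES

[0,5] S   >
  [0,2] S/(PP/S)   <
    [0,1] "dog" : S
    [1,2] "slowly" : (S/(PP/S))\S
  [2,5] PP/S   <
    [2,3] "map" : NP
    [3,5] (PP/S)\NP   <
      [3,4] "idea" : PP
      [4,5] "bone" : ((PP/S)\NP)\PP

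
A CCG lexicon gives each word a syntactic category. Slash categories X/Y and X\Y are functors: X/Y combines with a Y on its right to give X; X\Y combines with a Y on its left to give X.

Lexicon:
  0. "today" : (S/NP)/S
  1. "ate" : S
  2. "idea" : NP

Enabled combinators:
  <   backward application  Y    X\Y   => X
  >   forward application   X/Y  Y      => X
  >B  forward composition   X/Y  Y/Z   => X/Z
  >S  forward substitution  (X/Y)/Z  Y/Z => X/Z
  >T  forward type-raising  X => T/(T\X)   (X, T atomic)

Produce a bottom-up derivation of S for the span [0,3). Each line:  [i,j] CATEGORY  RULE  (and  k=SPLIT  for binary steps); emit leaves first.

[0,3] S   >
  [0,2] S/NP   >
    [0,1] "today" : (S/NP)/S
    [1,2] "ate" : S
  [2,3] "idea" : NP

[0,1] (S/NP)/S  lex  "today"
[1,2] S  lex  "ate"
[0,2] S/NP  >  k=1
[2,3] NP  lex  "idea"
[0,3] S  >  k=2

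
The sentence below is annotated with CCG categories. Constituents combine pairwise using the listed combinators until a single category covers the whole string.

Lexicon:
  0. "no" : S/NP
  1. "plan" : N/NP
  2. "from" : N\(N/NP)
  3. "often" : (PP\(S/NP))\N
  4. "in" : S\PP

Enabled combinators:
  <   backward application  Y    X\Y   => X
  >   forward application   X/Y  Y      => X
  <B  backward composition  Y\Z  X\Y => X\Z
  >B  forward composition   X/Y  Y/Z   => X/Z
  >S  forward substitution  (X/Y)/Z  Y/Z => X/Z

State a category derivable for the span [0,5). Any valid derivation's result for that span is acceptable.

S

[0,5] S   <
  [0,4] PP   <
    [0,1] "no" : S/NP
    [1,4] PP\(S/NP)   <
      [1,3] N   <
        [1,2] "plan" : N/NP
        [2,3] "from" : N\(N/NP)
      [3,4] "often" : (PP\(S/NP))\N
  [4,5] "in" : S\PP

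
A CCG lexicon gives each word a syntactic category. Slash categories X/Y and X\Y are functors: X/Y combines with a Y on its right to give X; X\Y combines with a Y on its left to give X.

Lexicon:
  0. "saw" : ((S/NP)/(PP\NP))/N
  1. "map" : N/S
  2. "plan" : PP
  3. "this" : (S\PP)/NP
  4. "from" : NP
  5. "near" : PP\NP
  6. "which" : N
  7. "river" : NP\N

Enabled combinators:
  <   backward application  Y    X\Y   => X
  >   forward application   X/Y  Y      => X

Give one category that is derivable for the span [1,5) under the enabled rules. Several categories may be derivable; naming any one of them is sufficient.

[0,8] S   >
  [0,6] S/NP   >
    [0,5] (S/NP)/(PP\NP)   >
      [0,1] "saw" : ((S/NP)/(PP\NP))/N
      [1,5] N   >
        [1,2] "map" : N/S
        [2,5] S   <
          [2,3] "plan" : PP
          [3,5] S\PP   >
            [3,4] "this" : (S\PP)/NP
            [4,5] "from" : NP
    [5,6] "near" : PP\NP
  [6,8] NP   <
    [6,7] "which" : N
    [7,8] "river" : NP\N

N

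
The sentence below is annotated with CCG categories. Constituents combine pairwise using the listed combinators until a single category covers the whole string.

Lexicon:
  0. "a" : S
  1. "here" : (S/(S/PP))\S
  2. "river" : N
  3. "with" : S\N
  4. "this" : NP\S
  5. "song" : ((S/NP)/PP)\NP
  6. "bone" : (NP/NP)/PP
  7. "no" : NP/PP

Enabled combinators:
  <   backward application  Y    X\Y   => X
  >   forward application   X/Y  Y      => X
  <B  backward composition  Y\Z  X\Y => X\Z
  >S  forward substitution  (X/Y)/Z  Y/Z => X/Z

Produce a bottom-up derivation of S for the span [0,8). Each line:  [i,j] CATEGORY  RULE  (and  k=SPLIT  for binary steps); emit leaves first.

[0,8] S   >
  [0,2] S/(S/PP)   <
    [0,1] "a" : S
    [1,2] "here" : (S/(S/PP))\S
  [2,8] S/PP   >S
    [2,6] (S/NP)/PP   <
      [2,5] NP   <
        [2,4] S   <
          [2,3] "river" : N
          [3,4] "with" : S\N
        [4,5] "this" : NP\S
      [5,6] "song" : ((S/NP)/PP)\NP
    [6,8] NP/PP   >S
      [6,7] "bone" : (NP/NP)/PP
      [7,8] "no" : NP/PP

[0,1] S  lex  "a"
[1,2] (S/(S/PP))\S  lex  "here"
[0,2] S/(S/PP)  <  k=1
[2,3] N  lex  "river"
[3,4] S\N  lex  "with"
[2,4] S  <  k=3
[4,5] NP\S  lex  "this"
[2,5] NP  <  k=4
[5,6] ((S/NP)/PP)\NP  lex  "song"
[2,6] (S/NP)/PP  <  k=5
[6,7] (NP/NP)/PP  lex  "bone"
[7,8] NP/PP  lex  "no"
[6,8] NP/PP  >S  k=7
[2,8] S/PP  >S  k=6
[0,8] S  >  k=2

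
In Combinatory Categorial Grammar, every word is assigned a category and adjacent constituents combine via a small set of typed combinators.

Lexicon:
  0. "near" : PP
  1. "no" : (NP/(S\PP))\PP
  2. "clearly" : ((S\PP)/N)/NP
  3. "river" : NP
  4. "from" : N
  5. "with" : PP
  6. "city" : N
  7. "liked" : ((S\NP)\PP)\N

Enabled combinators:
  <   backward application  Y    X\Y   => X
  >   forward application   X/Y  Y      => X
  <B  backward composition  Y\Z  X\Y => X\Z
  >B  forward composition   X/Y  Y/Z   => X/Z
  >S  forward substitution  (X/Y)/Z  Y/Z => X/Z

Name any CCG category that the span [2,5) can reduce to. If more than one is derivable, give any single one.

[0,8] S   <
  [0,5] NP   >
    [0,2] NP/(S\PP)   <
      [0,1] "near" : PP
      [1,2] "no" : (NP/(S\PP))\PP
    [2,5] S\PP   >
      [2,4] (S\PP)/N   >
        [2,3] "clearly" : ((S\PP)/N)/NP
        [3,4] "river" : NP
      [4,5] "from" : N
  [5,8] S\NP   <
    [5,6] "with" : PP
    [6,8] (S\NP)\PP   <
      [6,7] "city" : N
      [7,8] "liked" : ((S\NP)\PP)\N

S\PP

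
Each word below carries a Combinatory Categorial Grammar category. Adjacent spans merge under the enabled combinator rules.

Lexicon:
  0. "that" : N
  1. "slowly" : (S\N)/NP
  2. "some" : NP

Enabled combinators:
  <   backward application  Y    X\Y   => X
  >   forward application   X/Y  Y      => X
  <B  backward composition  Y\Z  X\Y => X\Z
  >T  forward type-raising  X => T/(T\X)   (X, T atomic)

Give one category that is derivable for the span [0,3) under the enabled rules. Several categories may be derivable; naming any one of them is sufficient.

S

[0,3] S   <
  [0,1] "that" : N
  [1,3] S\N   >
    [1,2] "slowly" : (S\N)/NP
    [2,3] "some" : NP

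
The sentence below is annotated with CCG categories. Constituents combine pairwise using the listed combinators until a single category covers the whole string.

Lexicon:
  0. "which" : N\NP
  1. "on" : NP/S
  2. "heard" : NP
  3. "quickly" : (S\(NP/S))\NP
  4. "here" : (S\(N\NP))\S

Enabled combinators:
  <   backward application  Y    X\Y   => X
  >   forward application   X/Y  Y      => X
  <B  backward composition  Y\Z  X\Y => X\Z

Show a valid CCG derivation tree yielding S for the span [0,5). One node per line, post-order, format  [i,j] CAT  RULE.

[0,1] N\NP  lex  "which"
[1,2] NP/S  lex  "on"
[2,3] NP  lex  "heard"
[3,4] (S\(NP/S))\NP  lex  "quickly"
[2,4] S\(NP/S)  <  k=3
[1,4] S  <  k=2
[4,5] (S\(N\NP))\S  lex  "here"
[1,5] S\(N\NP)  <  k=4
[0,5] S  <  k=1

[0,5] S   <
  [0,1] "which" : N\NP
  [1,5] S\(N\NP)   <
    [1,4] S   <
      [1,2] "on" : NP/S
      [2,4] S\(NP/S)   <
        [2,3] "heard" : NP
        [3,4] "quickly" : (S\(NP/S))\NP
    [4,5] "here" : (S\(N\NP))\S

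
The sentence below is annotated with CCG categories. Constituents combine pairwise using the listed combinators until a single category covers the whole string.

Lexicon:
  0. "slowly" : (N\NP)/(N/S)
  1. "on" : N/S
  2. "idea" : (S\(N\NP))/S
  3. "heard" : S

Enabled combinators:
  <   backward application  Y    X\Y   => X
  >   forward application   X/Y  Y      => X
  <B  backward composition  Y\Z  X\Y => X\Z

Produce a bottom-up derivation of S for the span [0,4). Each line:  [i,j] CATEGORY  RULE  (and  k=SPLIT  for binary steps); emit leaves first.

[0,1] (N\NP)/(N/S)  lex  "slowly"
[1,2] N/S  lex  "on"
[0,2] N\NP  >  k=1
[2,3] (S\(N\NP))/S  lex  "idea"
[3,4] S  lex  "heard"
[2,4] S\(N\NP)  >  k=3
[0,4] S  <  k=2

[0,4] S   <
  [0,2] N\NP   >
    [0,1] "slowly" : (N\NP)/(N/S)
    [1,2] "on" : N/S
  [2,4] S\(N\NP)   >
    [2,3] "idea" : (S\(N\NP))/S
    [3,4] "heard" : S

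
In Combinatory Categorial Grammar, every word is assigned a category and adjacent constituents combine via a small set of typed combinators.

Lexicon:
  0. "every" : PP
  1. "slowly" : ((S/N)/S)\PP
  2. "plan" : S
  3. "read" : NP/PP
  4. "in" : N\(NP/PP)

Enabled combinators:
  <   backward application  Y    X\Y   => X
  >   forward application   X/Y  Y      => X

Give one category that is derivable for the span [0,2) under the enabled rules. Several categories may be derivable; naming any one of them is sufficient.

(S/N)/S

[0,5] S   >
  [0,3] S/N   >
    [0,2] (S/N)/S   <
      [0,1] "every" : PP
      [1,2] "slowly" : ((S/N)/S)\PP
    [2,3] "plan" : S
  [3,5] N   <
    [3,4] "read" : NP/PP
    [4,5] "in" : N\(NP/PP)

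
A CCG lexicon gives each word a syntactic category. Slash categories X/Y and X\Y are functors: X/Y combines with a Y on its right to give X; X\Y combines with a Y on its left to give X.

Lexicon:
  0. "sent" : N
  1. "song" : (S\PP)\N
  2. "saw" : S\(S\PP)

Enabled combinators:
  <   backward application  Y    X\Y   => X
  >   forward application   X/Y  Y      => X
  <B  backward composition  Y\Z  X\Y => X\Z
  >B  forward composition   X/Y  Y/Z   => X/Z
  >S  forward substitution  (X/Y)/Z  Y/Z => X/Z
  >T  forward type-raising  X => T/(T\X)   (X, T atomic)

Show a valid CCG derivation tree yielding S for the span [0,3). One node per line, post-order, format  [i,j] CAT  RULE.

[0,1] N  lex  "sent"
[1,2] (S\PP)\N  lex  "song"
[0,2] S\PP  <  k=1
[2,3] S\(S\PP)  lex  "saw"
[0,3] S  <  k=2

[0,3] S   <
  [0,2] S\PP   <
    [0,1] "sent" : N
    [1,2] "song" : (S\PP)\N
  [2,3] "saw" : S\(S\PP)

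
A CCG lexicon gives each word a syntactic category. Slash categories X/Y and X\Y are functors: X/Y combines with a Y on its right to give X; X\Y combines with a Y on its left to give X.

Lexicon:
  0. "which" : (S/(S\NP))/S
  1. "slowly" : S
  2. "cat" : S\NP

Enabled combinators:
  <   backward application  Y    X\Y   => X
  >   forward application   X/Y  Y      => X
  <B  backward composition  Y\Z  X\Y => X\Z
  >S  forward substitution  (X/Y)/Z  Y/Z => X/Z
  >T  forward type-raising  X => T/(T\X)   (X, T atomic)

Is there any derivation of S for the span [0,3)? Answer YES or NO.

[0,3] S   >
  [0,2] S/(S\NP)   >
    [0,1] "which" : (S/(S\NP))/S
    [1,2] "slowly" : S
  [2,3] "cat" : S\NP

YES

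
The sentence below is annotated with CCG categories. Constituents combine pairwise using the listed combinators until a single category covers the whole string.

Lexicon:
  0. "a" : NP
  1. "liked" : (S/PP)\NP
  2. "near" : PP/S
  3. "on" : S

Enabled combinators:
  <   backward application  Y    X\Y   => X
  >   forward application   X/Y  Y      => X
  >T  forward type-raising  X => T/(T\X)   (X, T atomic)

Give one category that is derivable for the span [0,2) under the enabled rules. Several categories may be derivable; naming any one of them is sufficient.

S/PP

[0,4] S   >
  [0,2] S/PP   <
    [0,1] "a" : NP
    [1,2] "liked" : (S/PP)\NP
  [2,4] PP   >
    [2,3] "near" : PP/S
    [3,4] "on" : S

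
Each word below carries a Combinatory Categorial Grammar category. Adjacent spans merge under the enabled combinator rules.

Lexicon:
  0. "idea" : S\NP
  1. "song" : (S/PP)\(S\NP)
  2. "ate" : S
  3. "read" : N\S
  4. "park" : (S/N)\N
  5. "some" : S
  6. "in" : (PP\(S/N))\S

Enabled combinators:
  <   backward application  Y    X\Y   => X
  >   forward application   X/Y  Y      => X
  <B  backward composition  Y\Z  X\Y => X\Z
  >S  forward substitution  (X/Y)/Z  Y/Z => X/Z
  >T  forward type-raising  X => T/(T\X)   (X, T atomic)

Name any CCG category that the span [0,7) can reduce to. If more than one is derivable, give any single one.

S

[0,7] S   >
  [0,2] S/PP   <
    [0,1] "idea" : S\NP
    [1,2] "song" : (S/PP)\(S\NP)
  [2,7] PP   <
    [2,5] S/N   <
      [2,4] N   <
        [2,3] "ate" : S
        [3,4] "read" : N\S
      [4,5] "park" : (S/N)\N
    [5,7] PP\(S/N)   <
      [5,6] "some" : S
      [6,7] "in" : (PP\(S/N))\S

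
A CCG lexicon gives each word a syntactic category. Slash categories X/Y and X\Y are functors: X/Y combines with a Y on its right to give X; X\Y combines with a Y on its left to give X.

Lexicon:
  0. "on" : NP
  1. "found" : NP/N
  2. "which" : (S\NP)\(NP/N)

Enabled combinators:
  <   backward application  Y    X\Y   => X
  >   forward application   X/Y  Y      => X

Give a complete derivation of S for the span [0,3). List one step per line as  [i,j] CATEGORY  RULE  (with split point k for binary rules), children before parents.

[0,3] S   <
  [0,1] "on" : NP
  [1,3] S\NP   <
    [1,2] "found" : NP/N
    [2,3] "which" : (S\NP)\(NP/N)

[0,1] NP  lex  "on"
[1,2] NP/N  lex  "found"
[2,3] (S\NP)\(NP/N)  lex  "which"
[1,3] S\NP  <  k=2
[0,3] S  <  k=1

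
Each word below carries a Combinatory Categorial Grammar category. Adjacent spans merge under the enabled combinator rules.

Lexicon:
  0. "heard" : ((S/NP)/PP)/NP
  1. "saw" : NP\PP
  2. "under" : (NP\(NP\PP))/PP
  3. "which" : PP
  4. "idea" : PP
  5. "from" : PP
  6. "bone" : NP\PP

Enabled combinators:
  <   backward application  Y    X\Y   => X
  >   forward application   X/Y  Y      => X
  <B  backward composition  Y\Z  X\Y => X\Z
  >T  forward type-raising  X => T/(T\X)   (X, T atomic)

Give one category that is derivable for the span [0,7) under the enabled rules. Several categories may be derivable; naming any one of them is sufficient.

S

[0,7] S   >
  [0,5] S/NP   >
    [0,4] (S/NP)/PP   >
      [0,1] "heard" : ((S/NP)/PP)/NP
      [1,4] NP   <
        [1,2] "saw" : NP\PP
        [2,4] NP\(NP\PP)   >
          [2,3] "under" : (NP\(NP\PP))/PP
          [3,4] "which" : PP
    [4,5] "idea" : PP
  [5,7] NP   <
    [5,6] "from" : PP
    [6,7] "bone" : NP\PP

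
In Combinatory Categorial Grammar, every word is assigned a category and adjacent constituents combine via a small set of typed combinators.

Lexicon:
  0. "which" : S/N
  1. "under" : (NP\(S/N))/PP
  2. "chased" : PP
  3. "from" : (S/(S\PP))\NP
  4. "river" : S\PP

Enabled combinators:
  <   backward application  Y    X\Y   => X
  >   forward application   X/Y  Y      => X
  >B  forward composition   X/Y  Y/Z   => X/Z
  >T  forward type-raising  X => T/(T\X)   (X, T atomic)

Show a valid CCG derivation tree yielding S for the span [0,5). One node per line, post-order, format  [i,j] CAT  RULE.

[0,1] S/N  lex  "which"
[1,2] (NP\(S/N))/PP  lex  "under"
[2,3] PP  lex  "chased"
[1,3] NP\(S/N)  >  k=2
[0,3] NP  <  k=1
[3,4] (S/(S\PP))\NP  lex  "from"
[0,4] S/(S\PP)  <  k=3
[4,5] S\PP  lex  "river"
[0,5] S  >  k=4

[0,5] S   >
  [0,4] S/(S\PP)   <
    [0,3] NP   <
      [0,1] "which" : S/N
      [1,3] NP\(S/N)   >
        [1,2] "under" : (NP\(S/N))/PP
        [2,3] "chased" : PP
    [3,4] "from" : (S/(S\PP))\NP
  [4,5] "river" : S\PP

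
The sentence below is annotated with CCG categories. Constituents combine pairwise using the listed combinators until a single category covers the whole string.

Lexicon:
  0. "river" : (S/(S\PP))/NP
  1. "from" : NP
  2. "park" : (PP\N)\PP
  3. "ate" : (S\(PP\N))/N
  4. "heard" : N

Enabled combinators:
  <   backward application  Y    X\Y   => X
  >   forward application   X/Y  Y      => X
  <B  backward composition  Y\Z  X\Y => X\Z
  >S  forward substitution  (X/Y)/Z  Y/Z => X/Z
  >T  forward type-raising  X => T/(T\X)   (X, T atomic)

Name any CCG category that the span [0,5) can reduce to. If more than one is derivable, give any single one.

[0,5] S   >
  [0,2] S/(S\PP)   >
    [0,1] "river" : (S/(S\PP))/NP
    [1,2] "from" : NP
  [2,5] S\PP   <B
    [2,3] "park" : (PP\N)\PP
    [3,5] S\(PP\N)   >
      [3,4] "ate" : (S\(PP\N))/N
      [4,5] "heard" : N

S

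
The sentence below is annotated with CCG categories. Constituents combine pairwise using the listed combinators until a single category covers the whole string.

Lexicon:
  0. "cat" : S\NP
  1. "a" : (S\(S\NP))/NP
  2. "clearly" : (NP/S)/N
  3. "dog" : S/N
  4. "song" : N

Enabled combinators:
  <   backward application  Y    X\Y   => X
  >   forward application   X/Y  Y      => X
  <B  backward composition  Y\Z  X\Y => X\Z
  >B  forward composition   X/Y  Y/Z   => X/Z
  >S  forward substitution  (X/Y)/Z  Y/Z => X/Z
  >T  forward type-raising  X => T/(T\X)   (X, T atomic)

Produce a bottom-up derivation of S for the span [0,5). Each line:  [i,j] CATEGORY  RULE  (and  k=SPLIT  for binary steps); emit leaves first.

[0,5] S   <
  [0,1] "cat" : S\NP
  [1,5] S\(S\NP)   >
    [1,2] "a" : (S\(S\NP))/NP
    [2,5] NP   >
      [2,4] NP/N   >S
        [2,3] "clearly" : (NP/S)/N
        [3,4] "dog" : S/N
      [4,5] "song" : N

[0,1] S\NP  lex  "cat"
[1,2] (S\(S\NP))/NP  lex  "a"
[2,3] (NP/S)/N  lex  "clearly"
[3,4] S/N  lex  "dog"
[2,4] NP/N  >S  k=3
[4,5] N  lex  "song"
[2,5] NP  >  k=4
[1,5] S\(S\NP)  >  k=2
[0,5] S  <  k=1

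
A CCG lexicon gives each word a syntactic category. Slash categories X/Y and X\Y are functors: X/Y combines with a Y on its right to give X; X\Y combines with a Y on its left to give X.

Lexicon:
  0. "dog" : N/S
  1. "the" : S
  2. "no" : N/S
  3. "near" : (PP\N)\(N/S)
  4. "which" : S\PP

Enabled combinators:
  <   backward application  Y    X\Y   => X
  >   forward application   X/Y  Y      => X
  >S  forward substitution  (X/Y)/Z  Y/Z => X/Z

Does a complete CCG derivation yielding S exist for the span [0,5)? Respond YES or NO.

[0,5] S   <
  [0,4] PP   <
    [0,2] N   >
      [0,1] "dog" : N/S
      [1,2] "the" : S
    [2,4] PP\N   <
      [2,3] "no" : N/S
      [3,4] "near" : (PP\N)\(N/S)
  [4,5] "which" : S\PP

YES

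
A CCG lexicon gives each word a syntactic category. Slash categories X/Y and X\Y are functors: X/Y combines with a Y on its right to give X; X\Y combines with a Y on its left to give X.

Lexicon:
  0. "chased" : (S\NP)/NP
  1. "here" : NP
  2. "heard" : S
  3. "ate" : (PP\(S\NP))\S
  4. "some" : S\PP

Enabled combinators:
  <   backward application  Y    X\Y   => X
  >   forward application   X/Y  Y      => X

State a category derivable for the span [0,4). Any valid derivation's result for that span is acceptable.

PP

[0,5] S   <
  [0,4] PP   <
    [0,2] S\NP   >
      [0,1] "chased" : (S\NP)/NP
      [1,2] "here" : NP
    [2,4] PP\(S\NP)   <
      [2,3] "heard" : S
      [3,4] "ate" : (PP\(S\NP))\S
  [4,5] "some" : S\PP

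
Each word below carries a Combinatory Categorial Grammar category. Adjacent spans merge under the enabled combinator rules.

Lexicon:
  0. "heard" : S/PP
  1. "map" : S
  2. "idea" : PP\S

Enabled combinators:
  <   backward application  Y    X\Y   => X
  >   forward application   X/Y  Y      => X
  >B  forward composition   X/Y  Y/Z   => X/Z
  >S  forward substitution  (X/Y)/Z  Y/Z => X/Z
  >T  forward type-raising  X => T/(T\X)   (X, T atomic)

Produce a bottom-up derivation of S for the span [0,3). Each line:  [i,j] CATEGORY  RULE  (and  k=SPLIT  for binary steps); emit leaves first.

[0,3] S   >
  [0,1] "heard" : S/PP
  [1,3] PP   <
    [1,2] "map" : S
    [2,3] "idea" : PP\S

[0,1] S/PP  lex  "heard"
[1,2] S  lex  "map"
[2,3] PP\S  lex  "idea"
[1,3] PP  <  k=2
[0,3] S  >  k=1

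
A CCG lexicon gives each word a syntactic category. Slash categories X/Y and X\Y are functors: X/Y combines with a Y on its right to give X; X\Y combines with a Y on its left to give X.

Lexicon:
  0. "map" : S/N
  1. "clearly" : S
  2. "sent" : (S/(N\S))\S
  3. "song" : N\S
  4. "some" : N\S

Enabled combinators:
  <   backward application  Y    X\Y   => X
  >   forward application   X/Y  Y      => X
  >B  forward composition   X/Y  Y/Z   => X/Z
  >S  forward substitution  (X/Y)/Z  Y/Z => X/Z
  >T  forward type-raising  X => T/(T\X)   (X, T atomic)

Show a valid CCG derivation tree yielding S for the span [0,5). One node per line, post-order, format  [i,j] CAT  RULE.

[0,5] S   >
  [0,1] "map" : S/N
  [1,5] N   <
    [1,4] S   >
      [1,3] S/(N\S)   <
        [1,2] "clearly" : S
        [2,3] "sent" : (S/(N\S))\S
      [3,4] "song" : N\S
    [4,5] "some" : N\S

[0,1] S/N  lex  "map"
[1,2] S  lex  "clearly"
[2,3] (S/(N\S))\S  lex  "sent"
[1,3] S/(N\S)  <  k=2
[3,4] N\S  lex  "song"
[1,4] S  >  k=3
[4,5] N\S  lex  "some"
[1,5] N  <  k=4
[0,5] S  >  k=1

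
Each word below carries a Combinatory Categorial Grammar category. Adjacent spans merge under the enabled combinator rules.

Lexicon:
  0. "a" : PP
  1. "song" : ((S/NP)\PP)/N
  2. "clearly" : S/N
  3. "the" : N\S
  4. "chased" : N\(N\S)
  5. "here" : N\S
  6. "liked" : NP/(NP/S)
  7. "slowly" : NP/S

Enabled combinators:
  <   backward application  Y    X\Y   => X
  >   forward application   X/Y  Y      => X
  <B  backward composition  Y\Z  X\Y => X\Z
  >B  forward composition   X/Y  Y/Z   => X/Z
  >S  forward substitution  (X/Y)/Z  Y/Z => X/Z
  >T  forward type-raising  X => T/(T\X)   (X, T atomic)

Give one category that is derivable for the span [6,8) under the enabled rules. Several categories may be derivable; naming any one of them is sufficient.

[0,8] S   >
  [0,6] S/NP   <
    [0,1] "a" : PP
    [1,6] (S/NP)\PP   >
      [1,2] "song" : ((S/NP)\PP)/N
      [2,6] N   <
        [2,5] S   >
          [2,3] "clearly" : S/N
          [3,5] N   <
            [3,4] "the" : N\S
            [4,5] "chased" : N\(N\S)
        [5,6] "here" : N\S
  [6,8] NP   >
    [6,7] "liked" : NP/(NP/S)
    [7,8] "slowly" : NP/S

NP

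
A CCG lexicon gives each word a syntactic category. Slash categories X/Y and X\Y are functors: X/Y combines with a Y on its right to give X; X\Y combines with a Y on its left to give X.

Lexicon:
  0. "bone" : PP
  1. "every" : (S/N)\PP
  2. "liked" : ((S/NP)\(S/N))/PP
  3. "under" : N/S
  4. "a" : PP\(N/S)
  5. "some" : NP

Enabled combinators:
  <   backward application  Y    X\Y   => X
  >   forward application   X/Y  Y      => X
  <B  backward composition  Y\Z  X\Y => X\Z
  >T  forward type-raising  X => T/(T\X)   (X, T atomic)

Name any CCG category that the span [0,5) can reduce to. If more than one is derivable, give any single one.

S/NP

[0,6] S   >
  [0,5] S/NP   <
    [0,2] S/N   <
      [0,1] "bone" : PP
      [1,2] "every" : (S/N)\PP
    [2,5] (S/NP)\(S/N)   >
      [2,3] "liked" : ((S/NP)\(S/N))/PP
      [3,5] PP   <
        [3,4] "under" : N/S
        [4,5] "a" : PP\(N/S)
  [5,6] "some" : NP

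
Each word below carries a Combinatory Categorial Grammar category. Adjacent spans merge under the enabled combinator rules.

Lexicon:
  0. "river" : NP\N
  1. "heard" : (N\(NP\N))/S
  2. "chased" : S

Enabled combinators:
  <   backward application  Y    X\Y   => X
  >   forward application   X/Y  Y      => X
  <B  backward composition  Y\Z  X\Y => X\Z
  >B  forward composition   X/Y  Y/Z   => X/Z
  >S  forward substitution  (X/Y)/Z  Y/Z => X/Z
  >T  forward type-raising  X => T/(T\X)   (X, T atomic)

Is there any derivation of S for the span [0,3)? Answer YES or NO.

NP\N (N\(NP\N))/S S
CKY chart[0,3] = {N, N/(N\N), NP/(NP\N), PP/(PP\N), S/(S\N)}; S ∉ chart

NO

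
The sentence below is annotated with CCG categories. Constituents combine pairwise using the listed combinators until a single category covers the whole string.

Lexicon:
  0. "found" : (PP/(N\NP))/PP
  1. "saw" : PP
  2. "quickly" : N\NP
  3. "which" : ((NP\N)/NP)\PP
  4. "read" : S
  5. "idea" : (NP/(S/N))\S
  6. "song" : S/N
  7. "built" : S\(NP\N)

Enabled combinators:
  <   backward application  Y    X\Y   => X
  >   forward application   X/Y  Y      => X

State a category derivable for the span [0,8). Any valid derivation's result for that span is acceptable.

S

[0,8] S   <
  [0,7] NP\N   >
    [0,4] (NP\N)/NP   <
      [0,3] PP   >
        [0,2] PP/(N\NP)   >
          [0,1] "found" : (PP/(N\NP))/PP
          [1,2] "saw" : PP
        [2,3] "quickly" : N\NP
      [3,4] "which" : ((NP\N)/NP)\PP
    [4,7] NP   >
      [4,6] NP/(S/N)   <
        [4,5] "read" : S
        [5,6] "idea" : (NP/(S/N))\S
      [6,7] "song" : S/N
  [7,8] "built" : S\(NP\N)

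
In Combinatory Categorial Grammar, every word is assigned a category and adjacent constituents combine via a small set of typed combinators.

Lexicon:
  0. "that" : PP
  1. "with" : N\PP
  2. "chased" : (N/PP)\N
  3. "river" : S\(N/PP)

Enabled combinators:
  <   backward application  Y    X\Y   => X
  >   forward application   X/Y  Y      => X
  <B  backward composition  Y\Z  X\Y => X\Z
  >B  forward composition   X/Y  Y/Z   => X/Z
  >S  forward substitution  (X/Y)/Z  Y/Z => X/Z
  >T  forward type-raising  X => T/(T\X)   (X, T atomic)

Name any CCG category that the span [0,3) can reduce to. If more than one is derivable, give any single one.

N/PP

[0,4] S   <
  [0,3] N/PP   <
    [0,2] N   >
      [0,1] N/(N\PP)   >T
        [0,1] "that" : PP
      [1,2] "with" : N\PP
    [2,3] "chased" : (N/PP)\N
  [3,4] "river" : S\(N/PP)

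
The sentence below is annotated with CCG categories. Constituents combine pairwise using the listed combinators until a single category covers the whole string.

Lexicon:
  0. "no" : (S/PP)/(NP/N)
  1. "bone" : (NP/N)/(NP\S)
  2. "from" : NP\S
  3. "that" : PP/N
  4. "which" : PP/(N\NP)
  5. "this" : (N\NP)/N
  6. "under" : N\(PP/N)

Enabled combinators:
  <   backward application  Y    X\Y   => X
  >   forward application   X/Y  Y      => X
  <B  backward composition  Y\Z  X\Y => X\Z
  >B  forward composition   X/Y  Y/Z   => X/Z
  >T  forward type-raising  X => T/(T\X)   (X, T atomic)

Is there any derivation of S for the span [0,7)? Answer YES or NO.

YES

[0,7] S   >
  [0,3] S/PP   >
    [0,1] "no" : (S/PP)/(NP/N)
    [1,3] NP/N   >
      [1,2] "bone" : (NP/N)/(NP\S)
      [2,3] "from" : NP\S
  [3,7] PP   >
    [3,4] "that" : PP/N
    [4,7] N   <
      [4,6] PP/N   >B
        [4,5] "which" : PP/(N\NP)
        [5,6] "this" : (N\NP)/N
      [6,7] "under" : N\(PP/N)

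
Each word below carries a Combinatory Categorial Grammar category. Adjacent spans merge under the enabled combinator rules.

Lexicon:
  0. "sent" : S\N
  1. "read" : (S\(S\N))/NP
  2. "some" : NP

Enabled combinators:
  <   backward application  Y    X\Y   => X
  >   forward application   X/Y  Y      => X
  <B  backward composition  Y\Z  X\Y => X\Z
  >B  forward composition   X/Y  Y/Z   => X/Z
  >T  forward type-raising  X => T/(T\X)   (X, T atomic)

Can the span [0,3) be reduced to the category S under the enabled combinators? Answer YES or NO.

YES

[0,3] S   <
  [0,1] "sent" : S\N
  [1,3] S\(S\N)   >
    [1,2] "read" : (S\(S\N))/NP
    [2,3] "some" : NP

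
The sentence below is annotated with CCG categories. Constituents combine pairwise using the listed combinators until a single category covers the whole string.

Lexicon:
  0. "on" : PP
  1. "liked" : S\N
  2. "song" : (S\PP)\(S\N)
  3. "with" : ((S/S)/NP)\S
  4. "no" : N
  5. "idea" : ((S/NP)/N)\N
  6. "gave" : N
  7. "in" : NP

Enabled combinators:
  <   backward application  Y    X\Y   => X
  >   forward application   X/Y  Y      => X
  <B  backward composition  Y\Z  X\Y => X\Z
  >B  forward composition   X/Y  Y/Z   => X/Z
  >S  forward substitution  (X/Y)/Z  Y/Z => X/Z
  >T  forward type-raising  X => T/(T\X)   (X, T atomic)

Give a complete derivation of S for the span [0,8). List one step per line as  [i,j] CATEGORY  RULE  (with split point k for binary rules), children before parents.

[0,8] S   >
  [0,7] S/NP   >S
    [0,4] (S/S)/NP   <
      [0,3] S   <
        [0,1] "on" : PP
        [1,3] S\PP   <
          [1,2] "liked" : S\N
          [2,3] "song" : (S\PP)\(S\N)
      [3,4] "with" : ((S/S)/NP)\S
    [4,7] S/NP   >
      [4,6] (S/NP)/N   <
        [4,5] "no" : N
        [5,6] "idea" : ((S/NP)/N)\N
      [6,7] "gave" : N
  [7,8] "in" : NP

[0,1] PP  lex  "on"
[1,2] S\N  lex  "liked"
[2,3] (S\PP)\(S\N)  lex  "song"
[1,3] S\PP  <  k=2
[0,3] S  <  k=1
[3,4] ((S/S)/NP)\S  lex  "with"
[0,4] (S/S)/NP  <  k=3
[4,5] N  lex  "no"
[5,6] ((S/NP)/N)\N  lex  "idea"
[4,6] (S/NP)/N  <  k=5
[6,7] N  lex  "gave"
[4,7] S/NP  >  k=6
[0,7] S/NP  >S  k=4
[7,8] NP  lex  "in"
[0,8] S  >  k=7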